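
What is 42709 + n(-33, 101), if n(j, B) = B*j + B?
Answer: 39477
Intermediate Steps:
n(j, B) = B + B*j
42709 + n(-33, 101) = 42709 + 101*(1 - 33) = 42709 + 101*(-32) = 42709 - 3232 = 39477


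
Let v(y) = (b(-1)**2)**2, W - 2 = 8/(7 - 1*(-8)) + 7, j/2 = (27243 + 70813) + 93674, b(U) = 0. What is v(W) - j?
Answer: -383460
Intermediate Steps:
j = 383460 (j = 2*((27243 + 70813) + 93674) = 2*(98056 + 93674) = 2*191730 = 383460)
W = 143/15 (W = 2 + (8/(7 - 1*(-8)) + 7) = 2 + (8/(7 + 8) + 7) = 2 + (8/15 + 7) = 2 + 113/15 = 143/15 ≈ 9.5333)
v(y) = 0 (v(y) = (0**2)**2 = 0**2 = 0)
v(W) - j = 0 - 1*383460 = 0 - 383460 = -383460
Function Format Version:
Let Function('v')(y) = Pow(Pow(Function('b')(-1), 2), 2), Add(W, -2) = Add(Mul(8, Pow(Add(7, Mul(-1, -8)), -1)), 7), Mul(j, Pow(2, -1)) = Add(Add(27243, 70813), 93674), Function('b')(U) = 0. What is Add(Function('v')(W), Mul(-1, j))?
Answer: -383460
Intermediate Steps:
j = 383460 (j = Mul(2, Add(Add(27243, 70813), 93674)) = Mul(2, Add(98056, 93674)) = Mul(2, 191730) = 383460)
W = Rational(143, 15) (W = Add(2, Add(Mul(8, Pow(Add(7, Mul(-1, -8)), -1)), 7)) = Add(2, Add(Mul(8, Pow(Add(7, 8), -1)), 7)) = Add(2, Add(Mul(8, Pow(15, -1)), 7)) = Add(2, Add(Mul(8, Rational(1, 15)), 7)) = Add(2, Add(Rational(8, 15), 7)) = Add(2, Rational(113, 15)) = Rational(143, 15) ≈ 9.5333)
Function('v')(y) = 0 (Function('v')(y) = Pow(Pow(0, 2), 2) = Pow(0, 2) = 0)
Add(Function('v')(W), Mul(-1, j)) = Add(0, Mul(-1, 383460)) = Add(0, -383460) = -383460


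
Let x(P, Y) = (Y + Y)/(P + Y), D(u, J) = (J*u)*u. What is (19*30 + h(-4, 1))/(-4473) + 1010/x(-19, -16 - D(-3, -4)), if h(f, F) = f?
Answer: 449509/17892 ≈ 25.123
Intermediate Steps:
D(u, J) = J*u²
x(P, Y) = 2*Y/(P + Y) (x(P, Y) = (2*Y)/(P + Y) = 2*Y/(P + Y))
(19*30 + h(-4, 1))/(-4473) + 1010/x(-19, -16 - D(-3, -4)) = (19*30 - 4)/(-4473) + 1010/((2*(-16 - (-4)*(-3)²)/(-19 + (-16 - (-4)*(-3)²)))) = (570 - 4)*(-1/4473) + 1010/((2*(-16 - (-4)*9)/(-19 + (-16 - (-4)*9)))) = 566*(-1/4473) + 1010/((2*(-16 - 1*(-36))/(-19 + (-16 - 1*(-36))))) = -566/4473 + 1010/((2*(-16 + 36)/(-19 + (-16 + 36)))) = -566/4473 + 1010/((2*20/(-19 + 20))) = -566/4473 + 1010/((2*20/1)) = -566/4473 + 1010/((2*20*1)) = -566/4473 + 1010/40 = -566/4473 + 1010*(1/40) = -566/4473 + 101/4 = 449509/17892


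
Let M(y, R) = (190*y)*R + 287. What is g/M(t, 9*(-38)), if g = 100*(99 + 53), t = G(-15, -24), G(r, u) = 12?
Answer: -15200/779473 ≈ -0.019500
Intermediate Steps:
t = 12
M(y, R) = 287 + 190*R*y (M(y, R) = 190*R*y + 287 = 287 + 190*R*y)
g = 15200 (g = 100*152 = 15200)
g/M(t, 9*(-38)) = 15200/(287 + 190*(9*(-38))*12) = 15200/(287 + 190*(-342)*12) = 15200/(287 - 779760) = 15200/(-779473) = 15200*(-1/779473) = -15200/779473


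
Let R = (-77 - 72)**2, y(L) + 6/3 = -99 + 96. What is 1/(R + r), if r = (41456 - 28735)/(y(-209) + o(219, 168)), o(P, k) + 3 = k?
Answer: 160/3564881 ≈ 4.4882e-5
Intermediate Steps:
o(P, k) = -3 + k
y(L) = -5 (y(L) = -2 + (-99 + 96) = -2 - 3 = -5)
r = 12721/160 (r = (41456 - 28735)/(-5 + (-3 + 168)) = 12721/(-5 + 165) = 12721/160 ≈ 79.506)
R = 22201 (R = (-149)**2 = 22201)
1/(R + r) = 1/(22201 + 12721/160) = 1/(3564881/160) = 160/3564881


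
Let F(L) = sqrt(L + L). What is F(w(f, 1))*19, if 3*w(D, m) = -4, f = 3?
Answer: 38*I*sqrt(6)/3 ≈ 31.027*I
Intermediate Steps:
w(D, m) = -4/3 (w(D, m) = (1/3)*(-4) = -4/3)
F(L) = sqrt(2)*sqrt(L) (F(L) = sqrt(2*L) = sqrt(2)*sqrt(L))
F(w(f, 1))*19 = (sqrt(2)*sqrt(-4/3))*19 = (sqrt(2)*(2*I*sqrt(3)/3))*19 = (2*I*sqrt(6)/3)*19 = 38*I*sqrt(6)/3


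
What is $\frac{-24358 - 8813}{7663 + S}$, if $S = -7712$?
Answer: $\frac{33171}{49} \approx 676.96$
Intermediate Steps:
$\frac{-24358 - 8813}{7663 + S} = \frac{-24358 - 8813}{7663 - 7712} = - \frac{33171}{-49} = \left(-33171\right) \left(- \frac{1}{49}\right) = \frac{33171}{49}$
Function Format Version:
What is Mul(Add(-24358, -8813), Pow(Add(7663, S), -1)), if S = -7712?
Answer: Rational(33171, 49) ≈ 676.96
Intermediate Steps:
Mul(Add(-24358, -8813), Pow(Add(7663, S), -1)) = Mul(Add(-24358, -8813), Pow(Add(7663, -7712), -1)) = Mul(-33171, Pow(-49, -1)) = Mul(-33171, Rational(-1, 49)) = Rational(33171, 49)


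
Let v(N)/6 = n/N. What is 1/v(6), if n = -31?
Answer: -1/31 ≈ -0.032258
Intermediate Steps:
v(N) = -186/N (v(N) = 6*(-31/N) = -186/N)
1/v(6) = 1/(-186/6) = 1/(-186*⅙) = 1/(-31) = -1/31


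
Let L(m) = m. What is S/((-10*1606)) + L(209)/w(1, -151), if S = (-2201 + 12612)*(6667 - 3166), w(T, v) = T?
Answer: -33092371/16060 ≈ -2060.5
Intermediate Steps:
S = 36448911 (S = 10411*3501 = 36448911)
S/((-10*1606)) + L(209)/w(1, -151) = 36448911/((-10*1606)) + 209/1 = 36448911/(-16060) + 209*1 = 36448911*(-1/16060) + 209 = -36448911/16060 + 209 = -33092371/16060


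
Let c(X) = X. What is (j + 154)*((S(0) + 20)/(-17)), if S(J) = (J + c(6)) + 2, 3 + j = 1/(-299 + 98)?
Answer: -849800/3417 ≈ -248.70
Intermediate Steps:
j = -604/201 (j = -3 + 1/(-299 + 98) = -3 + 1/(-201) = -3 - 1/201 = -604/201 ≈ -3.0050)
S(J) = 8 + J (S(J) = (J + 6) + 2 = (6 + J) + 2 = 8 + J)
(j + 154)*((S(0) + 20)/(-17)) = (-604/201 + 154)*(((8 + 0) + 20)/(-17)) = 30350*((8 + 20)*(-1/17))/201 = 30350*(28*(-1/17))/201 = (30350/201)*(-28/17) = -849800/3417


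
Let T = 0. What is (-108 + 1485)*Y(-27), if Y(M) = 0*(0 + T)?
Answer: 0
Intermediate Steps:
Y(M) = 0 (Y(M) = 0*(0 + 0) = 0*0 = 0)
(-108 + 1485)*Y(-27) = (-108 + 1485)*0 = 1377*0 = 0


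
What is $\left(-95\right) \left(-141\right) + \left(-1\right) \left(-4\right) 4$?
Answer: $13411$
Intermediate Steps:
$\left(-95\right) \left(-141\right) + \left(-1\right) \left(-4\right) 4 = 13395 + 4 \cdot 4 = 13395 + 16 = 13411$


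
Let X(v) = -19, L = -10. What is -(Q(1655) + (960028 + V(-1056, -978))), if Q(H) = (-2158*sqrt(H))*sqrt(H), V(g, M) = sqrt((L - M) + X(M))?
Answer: 2611462 - sqrt(949) ≈ 2.6114e+6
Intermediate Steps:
V(g, M) = sqrt(-29 - M) (V(g, M) = sqrt((-10 - M) - 19) = sqrt(-29 - M))
Q(H) = -2158*H
-(Q(1655) + (960028 + V(-1056, -978))) = -(-2158*1655 + (960028 + sqrt(-29 - 1*(-978)))) = -(-3571490 + (960028 + sqrt(-29 + 978))) = -(-3571490 + (960028 + sqrt(949))) = -(-2611462 + sqrt(949)) = 2611462 - sqrt(949)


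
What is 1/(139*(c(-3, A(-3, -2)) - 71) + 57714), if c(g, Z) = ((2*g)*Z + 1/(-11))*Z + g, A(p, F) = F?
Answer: 11/485290 ≈ 2.2667e-5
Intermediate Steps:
c(g, Z) = g + Z*(-1/11 + 2*Z*g) (c(g, Z) = (2*Z*g - 1/11)*Z + g = (-1/11 + 2*Z*g)*Z + g = Z*(-1/11 + 2*Z*g) + g = g + Z*(-1/11 + 2*Z*g))
1/(139*(c(-3, A(-3, -2)) - 71) + 57714) = 1/(139*((-3 - 1/11*(-2) + 2*(-3)*(-2)²) - 71) + 57714) = 1/(139*((-3 + 2/11 + 2*(-3)*4) - 71) + 57714) = 1/(139*((-3 + 2/11 - 24) - 71) + 57714) = 1/(139*(-295/11 - 71) + 57714) = 1/(139*(-1076/11) + 57714) = 1/(-149564/11 + 57714) = 1/(485290/11) = 11/485290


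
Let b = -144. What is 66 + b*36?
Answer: -5118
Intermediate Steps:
66 + b*36 = 66 - 144*36 = 66 - 5184 = -5118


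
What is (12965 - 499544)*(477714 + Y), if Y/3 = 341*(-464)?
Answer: -1480173318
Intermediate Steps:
Y = -474672 (Y = 3*(341*(-464)) = 3*(-158224) = -474672)
(12965 - 499544)*(477714 + Y) = (12965 - 499544)*(477714 - 474672) = -486579*3042 = -1480173318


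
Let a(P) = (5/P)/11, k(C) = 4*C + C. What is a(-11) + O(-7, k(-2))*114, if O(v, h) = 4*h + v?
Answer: -648323/121 ≈ -5358.0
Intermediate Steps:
k(C) = 5*C
a(P) = 5/(11*P) (a(P) = (5/P)*(1/11) = 5/(11*P))
O(v, h) = v + 4*h
a(-11) + O(-7, k(-2))*114 = (5/11)/(-11) + (-7 + 4*(5*(-2)))*114 = (5/11)*(-1/11) + (-7 + 4*(-10))*114 = -5/121 + (-7 - 40)*114 = -5/121 - 47*114 = -5/121 - 5358 = -648323/121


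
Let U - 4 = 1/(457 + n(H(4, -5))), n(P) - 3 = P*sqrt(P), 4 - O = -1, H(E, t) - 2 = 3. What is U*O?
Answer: 169272/8459 - sqrt(5)/8459 ≈ 20.011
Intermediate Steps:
H(E, t) = 5 (H(E, t) = 2 + 3 = 5)
O = 5 (O = 4 - 1*(-1) = 4 + 1 = 5)
n(P) = 3 + P**(3/2) (n(P) = 3 + P*sqrt(P) = 3 + P**(3/2))
U = 4 + 1/(460 + 5*sqrt(5)) (U = 4 + 1/(457 + (3 + 5**(3/2))) = 4 + 1/(457 + (3 + 5*sqrt(5))) = 4 + 1/(460 + 5*sqrt(5)) ≈ 4.0021)
U*O = (169272/42295 - sqrt(5)/42295)*5 = 169272/8459 - sqrt(5)/8459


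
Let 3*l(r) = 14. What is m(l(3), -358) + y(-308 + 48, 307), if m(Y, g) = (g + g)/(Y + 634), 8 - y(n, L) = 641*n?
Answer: 79833435/479 ≈ 1.6667e+5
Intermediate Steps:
l(r) = 14/3 (l(r) = (⅓)*14 = 14/3)
y(n, L) = 8 - 641*n
m(Y, g) = 2*g/(634 + Y) (m(Y, g) = (2*g)/(634 + Y) = 2*g/(634 + Y))
m(l(3), -358) + y(-308 + 48, 307) = 2*(-358)/(634 + 14/3) + (8 - 641*(-308 + 48)) = 2*(-358)/(1916/3) + (8 - 641*(-260)) = 2*(-358)*(3/1916) + (8 + 166660) = -537/479 + 166668 = 79833435/479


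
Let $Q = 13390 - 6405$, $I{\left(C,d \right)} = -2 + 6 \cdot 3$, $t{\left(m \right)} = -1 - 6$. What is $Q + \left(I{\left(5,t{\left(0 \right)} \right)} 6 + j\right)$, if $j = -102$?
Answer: $6979$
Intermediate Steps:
$t{\left(m \right)} = -7$ ($t{\left(m \right)} = -1 - 6 = -7$)
$I{\left(C,d \right)} = 16$ ($I{\left(C,d \right)} = -2 + 18 = 16$)
$Q = 6985$
$Q + \left(I{\left(5,t{\left(0 \right)} \right)} 6 + j\right) = 6985 + \left(16 \cdot 6 - 102\right) = 6985 + \left(96 - 102\right) = 6985 - 6 = 6979$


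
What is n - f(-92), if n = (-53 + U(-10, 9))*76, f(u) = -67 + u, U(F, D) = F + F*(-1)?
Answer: -3869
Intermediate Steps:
U(F, D) = 0 (U(F, D) = F - F = 0)
n = -4028 (n = (-53 + 0)*76 = -53*76 = -4028)
n - f(-92) = -4028 - (-67 - 92) = -4028 - 1*(-159) = -4028 + 159 = -3869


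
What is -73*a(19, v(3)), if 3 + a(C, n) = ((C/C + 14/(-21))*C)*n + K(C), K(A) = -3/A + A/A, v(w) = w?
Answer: -23360/19 ≈ -1229.5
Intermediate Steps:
K(A) = 1 - 3/A (K(A) = -3/A + 1 = 1 - 3/A)
a(C, n) = -3 + (-3 + C)/C + C*n/3 (a(C, n) = -3 + (((C/C + 14/(-21))*C)*n + (-3 + C)/C) = -3 + (((1 + 14*(-1/21))*C)*n + (-3 + C)/C) = -3 + (((1 - 2/3)*C)*n + (-3 + C)/C) = -3 + ((C/3)*n + (-3 + C)/C) = -3 + (C*n/3 + (-3 + C)/C) = -3 + ((-3 + C)/C + C*n/3) = -3 + (-3 + C)/C + C*n/3)
-73*a(19, v(3)) = -73*(-2 - 3/19 + (1/3)*19*3) = -73*(-2 - 3*1/19 + 19) = -73*(-2 - 3/19 + 19) = -73*320/19 = -23360/19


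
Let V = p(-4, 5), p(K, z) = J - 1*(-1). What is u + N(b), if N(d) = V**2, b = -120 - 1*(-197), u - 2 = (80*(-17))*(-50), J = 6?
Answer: 68051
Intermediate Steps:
u = 68002 (u = 2 + (80*(-17))*(-50) = 2 - 1360*(-50) = 2 + 68000 = 68002)
p(K, z) = 7 (p(K, z) = 6 - 1*(-1) = 6 + 1 = 7)
b = 77 (b = -120 + 197 = 77)
V = 7
N(d) = 49 (N(d) = 7**2 = 49)
u + N(b) = 68002 + 49 = 68051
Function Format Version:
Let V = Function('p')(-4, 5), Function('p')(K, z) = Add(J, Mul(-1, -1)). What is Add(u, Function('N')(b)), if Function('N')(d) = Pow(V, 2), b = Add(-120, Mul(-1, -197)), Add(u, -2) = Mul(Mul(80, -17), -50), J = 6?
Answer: 68051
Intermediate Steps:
u = 68002 (u = Add(2, Mul(Mul(80, -17), -50)) = Add(2, Mul(-1360, -50)) = Add(2, 68000) = 68002)
Function('p')(K, z) = 7 (Function('p')(K, z) = Add(6, Mul(-1, -1)) = Add(6, 1) = 7)
b = 77 (b = Add(-120, 197) = 77)
V = 7
Function('N')(d) = 49 (Function('N')(d) = Pow(7, 2) = 49)
Add(u, Function('N')(b)) = Add(68002, 49) = 68051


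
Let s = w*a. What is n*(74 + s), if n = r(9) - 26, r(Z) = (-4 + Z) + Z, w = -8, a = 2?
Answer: -696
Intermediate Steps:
r(Z) = -4 + 2*Z
n = -12 (n = (-4 + 2*9) - 26 = (-4 + 18) - 26 = 14 - 26 = -12)
s = -16 (s = -8*2 = -16)
n*(74 + s) = -12*(74 - 16) = -12*58 = -696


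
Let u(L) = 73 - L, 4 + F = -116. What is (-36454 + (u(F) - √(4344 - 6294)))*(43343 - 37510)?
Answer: -211510413 - 29165*I*√78 ≈ -2.1151e+8 - 2.5758e+5*I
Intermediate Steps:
F = -120 (F = -4 - 116 = -120)
(-36454 + (u(F) - √(4344 - 6294)))*(43343 - 37510) = (-36454 + ((73 - 1*(-120)) - √(4344 - 6294)))*(43343 - 37510) = (-36454 + ((73 + 120) - √(-1950)))*5833 = (-36454 + (193 - 5*I*√78))*5833 = (-36261 - 5*I*√78)*5833 = -211510413 - 29165*I*√78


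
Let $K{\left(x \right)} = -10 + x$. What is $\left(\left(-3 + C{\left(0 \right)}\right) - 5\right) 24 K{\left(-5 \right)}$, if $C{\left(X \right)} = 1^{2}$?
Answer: $2520$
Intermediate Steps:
$C{\left(X \right)} = 1$
$\left(\left(-3 + C{\left(0 \right)}\right) - 5\right) 24 K{\left(-5 \right)} = \left(\left(-3 + 1\right) - 5\right) 24 \left(-10 - 5\right) = \left(-2 - 5\right) 24 \left(-15\right) = \left(-7\right) 24 \left(-15\right) = \left(-168\right) \left(-15\right) = 2520$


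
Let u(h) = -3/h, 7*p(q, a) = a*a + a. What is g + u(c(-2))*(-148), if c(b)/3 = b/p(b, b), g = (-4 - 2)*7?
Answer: -442/7 ≈ -63.143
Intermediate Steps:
p(q, a) = a/7 + a²/7 (p(q, a) = (a*a + a)/7 = (a² + a)/7 = (a + a²)/7 = a/7 + a²/7)
g = -42 (g = -6*7 = -42)
c(b) = 21/(1 + b) (c(b) = 3*(b/((b*(1 + b)/7))) = 3*(b*(7/(b*(1 + b)))) = 3*(7/(1 + b)) = 21/(1 + b))
u(h) = -3/h
g + u(c(-2))*(-148) = -42 - 3/(21/(1 - 2))*(-148) = -42 - 3/(21/(-1))*(-148) = -42 - 3/(21*(-1))*(-148) = -42 - 3/(-21)*(-148) = -42 - 3*(-1/21)*(-148) = -42 + (⅐)*(-148) = -42 - 148/7 = -442/7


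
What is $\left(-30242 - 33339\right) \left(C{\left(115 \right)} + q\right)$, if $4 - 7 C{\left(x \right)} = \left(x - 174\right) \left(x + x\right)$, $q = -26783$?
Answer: $1579597281$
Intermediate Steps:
$C{\left(x \right)} = \frac{4}{7} - \frac{2 x \left(-174 + x\right)}{7}$ ($C{\left(x \right)} = \frac{4}{7} - \frac{\left(x - 174\right) \left(x + x\right)}{7} = \frac{4}{7} - \frac{\left(-174 + x\right) 2 x}{7} = \frac{4}{7} - \frac{2 x \left(-174 + x\right)}{7}$)
$\left(-30242 - 33339\right) \left(C{\left(115 \right)} + q\right) = \left(-30242 - 33339\right) \left(\left(\frac{4}{7} - \frac{2 \cdot 115^{2}}{7} + \frac{348}{7} \cdot 115\right) - 26783\right) = - 63581 \left(\left(\frac{4}{7} - \frac{26450}{7} + \frac{40020}{7}\right) - 26783\right) = - 63581 \left(\frac{13574}{7} - 26783\right) = \left(-63581\right) \left(- \frac{173907}{7}\right) = 1579597281$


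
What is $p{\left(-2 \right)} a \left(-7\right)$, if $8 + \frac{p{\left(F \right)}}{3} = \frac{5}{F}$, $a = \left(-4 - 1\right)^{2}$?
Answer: $\frac{11025}{2} \approx 5512.5$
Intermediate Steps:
$a = 25$ ($a = \left(-5\right)^{2} = 25$)
$p{\left(F \right)} = -24 + \frac{15}{F}$ ($p{\left(F \right)} = -24 + 3 \frac{5}{F} = -24 + \frac{15}{F}$)
$p{\left(-2 \right)} a \left(-7\right) = \left(-24 + \frac{15}{-2}\right) 25 \left(-7\right) = \left(-24 + 15 \left(- \frac{1}{2}\right)\right) 25 \left(-7\right) = \left(-24 - \frac{15}{2}\right) 25 \left(-7\right) = \left(- \frac{63}{2}\right) 25 \left(-7\right) = \left(- \frac{1575}{2}\right) \left(-7\right) = \frac{11025}{2}$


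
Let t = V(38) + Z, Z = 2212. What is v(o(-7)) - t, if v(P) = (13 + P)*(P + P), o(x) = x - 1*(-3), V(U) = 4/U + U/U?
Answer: -43417/19 ≈ -2285.1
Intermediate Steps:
V(U) = 1 + 4/U (V(U) = 4/U + 1 = 1 + 4/U)
o(x) = 3 + x (o(x) = x + 3 = 3 + x)
t = 42049/19 (t = (4 + 38)/38 + 2212 = (1/38)*42 + 2212 = 21/19 + 2212 = 42049/19 ≈ 2213.1)
v(P) = 2*P*(13 + P) (v(P) = (13 + P)*(2*P) = 2*P*(13 + P))
v(o(-7)) - t = 2*(3 - 7)*(13 + (3 - 7)) - 1*42049/19 = 2*(-4)*(13 - 4) - 42049/19 = 2*(-4)*9 - 42049/19 = -72 - 42049/19 = -43417/19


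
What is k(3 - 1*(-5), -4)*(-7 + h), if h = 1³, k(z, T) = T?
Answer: 24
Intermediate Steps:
h = 1
k(3 - 1*(-5), -4)*(-7 + h) = -4*(-7 + 1) = -4*(-6) = 24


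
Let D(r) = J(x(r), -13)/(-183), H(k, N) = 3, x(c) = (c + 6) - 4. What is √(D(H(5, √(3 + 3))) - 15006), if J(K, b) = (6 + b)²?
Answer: I*√502544901/183 ≈ 122.5*I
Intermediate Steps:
x(c) = 2 + c (x(c) = (6 + c) - 4 = 2 + c)
D(r) = -49/183 (D(r) = (6 - 13)²/(-183) = (-7)²*(-1/183) = 49*(-1/183) = -49/183)
√(D(H(5, √(3 + 3))) - 15006) = √(-49/183 - 15006) = √(-2746147/183) = I*√502544901/183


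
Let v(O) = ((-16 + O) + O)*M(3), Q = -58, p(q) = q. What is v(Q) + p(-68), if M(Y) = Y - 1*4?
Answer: 64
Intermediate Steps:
M(Y) = -4 + Y (M(Y) = Y - 4 = -4 + Y)
v(O) = 16 - 2*O (v(O) = ((-16 + O) + O)*(-4 + 3) = (-16 + 2*O)*(-1) = 16 - 2*O)
v(Q) + p(-68) = (16 - 2*(-58)) - 68 = (16 + 116) - 68 = 132 - 68 = 64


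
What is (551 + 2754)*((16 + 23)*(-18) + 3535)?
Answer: 9363065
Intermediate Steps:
(551 + 2754)*((16 + 23)*(-18) + 3535) = 3305*(39*(-18) + 3535) = 3305*(-702 + 3535) = 3305*2833 = 9363065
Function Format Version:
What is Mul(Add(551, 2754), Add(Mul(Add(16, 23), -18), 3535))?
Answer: 9363065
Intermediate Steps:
Mul(Add(551, 2754), Add(Mul(Add(16, 23), -18), 3535)) = Mul(3305, Add(Mul(39, -18), 3535)) = Mul(3305, Add(-702, 3535)) = Mul(3305, 2833) = 9363065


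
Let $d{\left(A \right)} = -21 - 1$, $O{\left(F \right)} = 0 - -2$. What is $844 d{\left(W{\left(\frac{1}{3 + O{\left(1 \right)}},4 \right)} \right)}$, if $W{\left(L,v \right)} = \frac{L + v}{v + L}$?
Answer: $-18568$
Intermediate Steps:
$O{\left(F \right)} = 2$ ($O{\left(F \right)} = 0 + 2 = 2$)
$W{\left(L,v \right)} = 1$ ($W{\left(L,v \right)} = \frac{L + v}{L + v} = 1$)
$d{\left(A \right)} = -22$
$844 d{\left(W{\left(\frac{1}{3 + O{\left(1 \right)}},4 \right)} \right)} = 844 \left(-22\right) = -18568$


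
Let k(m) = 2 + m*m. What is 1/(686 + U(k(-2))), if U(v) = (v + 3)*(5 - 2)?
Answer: 1/713 ≈ 0.0014025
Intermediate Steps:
k(m) = 2 + m²
U(v) = 9 + 3*v (U(v) = (3 + v)*3 = 9 + 3*v)
1/(686 + U(k(-2))) = 1/(686 + (9 + 3*(2 + (-2)²))) = 1/(686 + (9 + 3*(2 + 4))) = 1/(686 + (9 + 3*6)) = 1/(686 + (9 + 18)) = 1/(686 + 27) = 1/713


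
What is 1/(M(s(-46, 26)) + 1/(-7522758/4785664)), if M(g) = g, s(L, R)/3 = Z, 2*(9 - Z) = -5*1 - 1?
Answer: 3761379/133016812 ≈ 0.028277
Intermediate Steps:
Z = 12 (Z = 9 - (-5*1 - 1)/2 = 9 - (-5 - 1)/2 = 9 - 1/2*(-6) = 9 + 3 = 12)
s(L, R) = 36 (s(L, R) = 3*12 = 36)
1/(M(s(-46, 26)) + 1/(-7522758/4785664)) = 1/(36 + 1/(-7522758/4785664)) = 1/(36 + 1/(-7522758*1/4785664)) = 1/(36 + 1/(-3761379/2392832)) = 1/(36 - 2392832/3761379) = 1/(133016812/3761379) = 3761379/133016812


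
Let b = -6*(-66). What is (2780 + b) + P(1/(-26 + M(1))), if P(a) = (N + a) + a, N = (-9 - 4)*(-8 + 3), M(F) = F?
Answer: 81023/25 ≈ 3240.9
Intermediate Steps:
b = 396
N = 65 (N = -13*(-5) = 65)
P(a) = 65 + 2*a (P(a) = (65 + a) + a = 65 + 2*a)
(2780 + b) + P(1/(-26 + M(1))) = (2780 + 396) + (65 + 2/(-26 + 1)) = 3176 + (65 + 2/(-25)) = 3176 + (65 + 2*(-1/25)) = 3176 + (65 - 2/25) = 3176 + 1623/25 = 81023/25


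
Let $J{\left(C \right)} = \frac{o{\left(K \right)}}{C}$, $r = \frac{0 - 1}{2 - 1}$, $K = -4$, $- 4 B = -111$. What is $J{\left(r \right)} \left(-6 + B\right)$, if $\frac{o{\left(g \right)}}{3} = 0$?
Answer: $0$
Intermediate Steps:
$B = \frac{111}{4}$ ($B = \left(- \frac{1}{4}\right) \left(-111\right) = \frac{111}{4} \approx 27.75$)
$o{\left(g \right)} = 0$ ($o{\left(g \right)} = 3 \cdot 0 = 0$)
$r = -1$ ($r = - 1^{-1} = \left(-1\right) 1 = -1$)
$J{\left(C \right)} = 0$ ($J{\left(C \right)} = \frac{0}{C} = 0$)
$J{\left(r \right)} \left(-6 + B\right) = 0 \left(-6 + \frac{111}{4}\right) = 0 \cdot \frac{87}{4} = 0$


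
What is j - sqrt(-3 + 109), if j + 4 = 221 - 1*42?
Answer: 175 - sqrt(106) ≈ 164.70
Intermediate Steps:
j = 175 (j = -4 + (221 - 1*42) = -4 + (221 - 42) = -4 + 179 = 175)
j - sqrt(-3 + 109) = 175 - sqrt(-3 + 109) = 175 - sqrt(106)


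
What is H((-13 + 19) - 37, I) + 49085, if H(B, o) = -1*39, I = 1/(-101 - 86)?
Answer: 49046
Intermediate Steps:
I = -1/187 (I = 1/(-187) = -1/187 ≈ -0.0053476)
H(B, o) = -39
H((-13 + 19) - 37, I) + 49085 = -39 + 49085 = 49046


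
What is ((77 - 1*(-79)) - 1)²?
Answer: 24025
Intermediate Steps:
((77 - 1*(-79)) - 1)² = ((77 + 79) - 1)² = (156 - 1)² = 155² = 24025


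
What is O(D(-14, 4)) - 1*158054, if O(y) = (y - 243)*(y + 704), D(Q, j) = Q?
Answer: -335384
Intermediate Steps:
O(y) = (-243 + y)*(704 + y)
O(D(-14, 4)) - 1*158054 = (-171072 + (-14)² + 461*(-14)) - 1*158054 = (-171072 + 196 - 6454) - 158054 = -177330 - 158054 = -335384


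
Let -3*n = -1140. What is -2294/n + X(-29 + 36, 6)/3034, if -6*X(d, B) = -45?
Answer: -3478573/576460 ≈ -6.0344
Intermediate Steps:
X(d, B) = 15/2 (X(d, B) = -⅙*(-45) = 15/2)
n = 380 (n = -⅓*(-1140) = 380)
-2294/n + X(-29 + 36, 6)/3034 = -2294/380 + (15/2)/3034 = -2294*1/380 + (15/2)*(1/3034) = -1147/190 + 15/6068 = -3478573/576460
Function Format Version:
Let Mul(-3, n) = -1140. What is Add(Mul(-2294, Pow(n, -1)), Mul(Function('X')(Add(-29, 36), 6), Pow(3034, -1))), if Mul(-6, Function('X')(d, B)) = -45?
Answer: Rational(-3478573, 576460) ≈ -6.0344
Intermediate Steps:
Function('X')(d, B) = Rational(15, 2) (Function('X')(d, B) = Mul(Rational(-1, 6), -45) = Rational(15, 2))
n = 380 (n = Mul(Rational(-1, 3), -1140) = 380)
Add(Mul(-2294, Pow(n, -1)), Mul(Function('X')(Add(-29, 36), 6), Pow(3034, -1))) = Add(Mul(-2294, Pow(380, -1)), Mul(Rational(15, 2), Pow(3034, -1))) = Add(Mul(-2294, Rational(1, 380)), Mul(Rational(15, 2), Rational(1, 3034))) = Add(Rational(-1147, 190), Rational(15, 6068)) = Rational(-3478573, 576460)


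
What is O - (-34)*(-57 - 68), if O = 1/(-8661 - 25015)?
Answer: -143123001/33676 ≈ -4250.0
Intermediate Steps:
O = -1/33676 (O = 1/(-33676) = -1/33676 ≈ -2.9695e-5)
O - (-34)*(-57 - 68) = -1/33676 - (-34)*(-57 - 68) = -1/33676 - (-34)*(-125) = -1/33676 - 1*4250 = -1/33676 - 4250 = -143123001/33676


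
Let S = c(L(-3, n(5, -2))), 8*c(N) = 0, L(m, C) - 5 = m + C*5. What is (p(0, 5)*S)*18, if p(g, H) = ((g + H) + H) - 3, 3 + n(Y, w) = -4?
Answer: 0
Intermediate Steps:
n(Y, w) = -7 (n(Y, w) = -3 - 4 = -7)
L(m, C) = 5 + m + 5*C (L(m, C) = 5 + (m + C*5) = 5 + (m + 5*C) = 5 + m + 5*C)
c(N) = 0 (c(N) = (⅛)*0 = 0)
p(g, H) = -3 + g + 2*H (p(g, H) = ((H + g) + H) - 3 = (g + 2*H) - 3 = -3 + g + 2*H)
S = 0
(p(0, 5)*S)*18 = ((-3 + 0 + 2*5)*0)*18 = ((-3 + 0 + 10)*0)*18 = (7*0)*18 = 0*18 = 0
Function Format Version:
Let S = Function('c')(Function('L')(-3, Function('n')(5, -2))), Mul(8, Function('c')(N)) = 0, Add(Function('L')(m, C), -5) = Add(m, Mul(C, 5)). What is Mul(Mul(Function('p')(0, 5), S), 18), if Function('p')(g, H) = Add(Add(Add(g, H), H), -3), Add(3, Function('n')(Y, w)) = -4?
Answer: 0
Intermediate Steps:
Function('n')(Y, w) = -7 (Function('n')(Y, w) = Add(-3, -4) = -7)
Function('L')(m, C) = Add(5, m, Mul(5, C)) (Function('L')(m, C) = Add(5, Add(m, Mul(C, 5))) = Add(5, Add(m, Mul(5, C))) = Add(5, m, Mul(5, C)))
Function('c')(N) = 0 (Function('c')(N) = Mul(Rational(1, 8), 0) = 0)
Function('p')(g, H) = Add(-3, g, Mul(2, H)) (Function('p')(g, H) = Add(Add(Add(H, g), H), -3) = Add(Add(g, Mul(2, H)), -3) = Add(-3, g, Mul(2, H)))
S = 0
Mul(Mul(Function('p')(0, 5), S), 18) = Mul(Mul(Add(-3, 0, Mul(2, 5)), 0), 18) = Mul(Mul(Add(-3, 0, 10), 0), 18) = Mul(Mul(7, 0), 18) = Mul(0, 18) = 0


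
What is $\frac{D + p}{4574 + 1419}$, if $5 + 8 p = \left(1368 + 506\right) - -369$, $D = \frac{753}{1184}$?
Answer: $\frac{331977}{7095712} \approx 0.046786$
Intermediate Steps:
$D = \frac{753}{1184}$ ($D = 753 \cdot \frac{1}{1184} = \frac{753}{1184} \approx 0.63598$)
$p = \frac{1119}{4}$ ($p = - \frac{5}{8} + \frac{\left(1368 + 506\right) - -369}{8} = - \frac{5}{8} + \frac{1874 + 369}{8} = - \frac{5}{8} + \frac{1}{8} \cdot 2243 = - \frac{5}{8} + \frac{2243}{8} = \frac{1119}{4} \approx 279.75$)
$\frac{D + p}{4574 + 1419} = \frac{\frac{753}{1184} + \frac{1119}{4}}{4574 + 1419} = \frac{331977}{1184 \cdot 5993} = \frac{331977}{1184} \cdot \frac{1}{5993} = \frac{331977}{7095712}$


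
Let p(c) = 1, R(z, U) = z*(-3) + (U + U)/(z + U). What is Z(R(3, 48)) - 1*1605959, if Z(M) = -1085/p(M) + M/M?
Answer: -1607043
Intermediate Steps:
R(z, U) = -3*z + 2*U/(U + z) (R(z, U) = -3*z + (2*U)/(U + z) = -3*z + 2*U/(U + z))
Z(M) = -1084 (Z(M) = -1085/1 + M/M = -1085*1 + 1 = -1085 + 1 = -1084)
Z(R(3, 48)) - 1*1605959 = -1084 - 1*1605959 = -1084 - 1605959 = -1607043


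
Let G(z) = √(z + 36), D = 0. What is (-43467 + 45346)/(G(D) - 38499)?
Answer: -1879/38493 ≈ -0.048814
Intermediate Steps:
G(z) = √(36 + z)
(-43467 + 45346)/(G(D) - 38499) = (-43467 + 45346)/(√(36 + 0) - 38499) = 1879/(√36 - 38499) = 1879/(6 - 38499) = 1879/(-38493) = 1879*(-1/38493) = -1879/38493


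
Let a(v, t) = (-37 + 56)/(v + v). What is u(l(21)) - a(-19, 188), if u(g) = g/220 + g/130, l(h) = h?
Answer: 433/572 ≈ 0.75699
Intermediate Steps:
a(v, t) = 19/(2*v) (a(v, t) = 19/((2*v)) = 19*(1/(2*v)) = 19/(2*v))
u(g) = 7*g/572 (u(g) = g*(1/220) + g*(1/130) = g/220 + g/130 = 7*g/572)
u(l(21)) - a(-19, 188) = (7/572)*21 - 19/(2*(-19)) = 147/572 - 19*(-1)/(2*19) = 147/572 - 1*(-1/2) = 147/572 + 1/2 = 433/572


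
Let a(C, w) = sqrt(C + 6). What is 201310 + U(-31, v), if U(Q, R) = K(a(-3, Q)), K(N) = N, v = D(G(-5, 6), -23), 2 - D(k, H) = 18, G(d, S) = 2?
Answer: 201310 + sqrt(3) ≈ 2.0131e+5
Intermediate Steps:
D(k, H) = -16 (D(k, H) = 2 - 1*18 = 2 - 18 = -16)
a(C, w) = sqrt(6 + C)
v = -16
U(Q, R) = sqrt(3) (U(Q, R) = sqrt(6 - 3) = sqrt(3))
201310 + U(-31, v) = 201310 + sqrt(3)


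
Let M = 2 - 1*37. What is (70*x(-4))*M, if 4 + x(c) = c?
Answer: 19600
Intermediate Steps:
x(c) = -4 + c
M = -35 (M = 2 - 37 = -35)
(70*x(-4))*M = (70*(-4 - 4))*(-35) = (70*(-8))*(-35) = -560*(-35) = 19600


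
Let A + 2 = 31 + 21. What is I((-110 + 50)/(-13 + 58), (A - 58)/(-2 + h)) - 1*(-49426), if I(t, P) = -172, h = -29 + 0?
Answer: 49254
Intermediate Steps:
h = -29
A = 50 (A = -2 + (31 + 21) = -2 + 52 = 50)
I((-110 + 50)/(-13 + 58), (A - 58)/(-2 + h)) - 1*(-49426) = -172 - 1*(-49426) = -172 + 49426 = 49254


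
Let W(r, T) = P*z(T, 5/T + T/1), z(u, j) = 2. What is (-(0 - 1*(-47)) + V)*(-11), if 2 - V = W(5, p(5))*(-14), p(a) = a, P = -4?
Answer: 1727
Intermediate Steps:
W(r, T) = -8 (W(r, T) = -4*2 = -8)
V = -110 (V = 2 - (-8)*(-14) = 2 - 1*112 = 2 - 112 = -110)
(-(0 - 1*(-47)) + V)*(-11) = (-(0 - 1*(-47)) - 110)*(-11) = (-(0 + 47) - 110)*(-11) = (-1*47 - 110)*(-11) = (-47 - 110)*(-11) = -157*(-11) = 1727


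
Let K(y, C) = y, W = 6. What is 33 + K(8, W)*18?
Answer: 177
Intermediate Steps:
33 + K(8, W)*18 = 33 + 8*18 = 33 + 144 = 177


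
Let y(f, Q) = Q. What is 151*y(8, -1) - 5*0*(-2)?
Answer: -151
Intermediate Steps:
151*y(8, -1) - 5*0*(-2) = 151*(-1) - 5*0*(-2) = -151 + 0*(-2) = -151 + 0 = -151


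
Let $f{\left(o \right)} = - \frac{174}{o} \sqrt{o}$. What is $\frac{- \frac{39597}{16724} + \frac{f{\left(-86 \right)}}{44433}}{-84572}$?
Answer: $\frac{39597}{1414382128} - \frac{29 i \sqrt{86}}{53861623356} \approx 2.7996 \cdot 10^{-5} - 4.9931 \cdot 10^{-9} i$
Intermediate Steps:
$f{\left(o \right)} = - \frac{174}{\sqrt{o}}$
$\frac{- \frac{39597}{16724} + \frac{f{\left(-86 \right)}}{44433}}{-84572} = \frac{- \frac{39597}{16724} + \frac{\left(-174\right) \frac{1}{\sqrt{-86}}}{44433}}{-84572} = \left(\left(-39597\right) \frac{1}{16724} + - 174 \left(- \frac{i \sqrt{86}}{86}\right) \frac{1}{44433}\right) \left(- \frac{1}{84572}\right) = \left(- \frac{39597}{16724} + \frac{87 i \sqrt{86}}{43} \cdot \frac{1}{44433}\right) \left(- \frac{1}{84572}\right) = \left(- \frac{39597}{16724} + \frac{29 i \sqrt{86}}{636873}\right) \left(- \frac{1}{84572}\right) = \frac{39597}{1414382128} - \frac{29 i \sqrt{86}}{53861623356}$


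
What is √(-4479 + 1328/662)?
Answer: I*√490503935/331 ≈ 66.91*I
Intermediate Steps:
√(-4479 + 1328/662) = √(-4479 + 1328*(1/662)) = √(-4479 + 664/331) = √(-1481885/331) = I*√490503935/331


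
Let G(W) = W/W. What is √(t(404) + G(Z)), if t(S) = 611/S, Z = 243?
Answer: √102515/202 ≈ 1.5850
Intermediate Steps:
G(W) = 1
√(t(404) + G(Z)) = √(611/404 + 1) = √(1015/404) = √102515/202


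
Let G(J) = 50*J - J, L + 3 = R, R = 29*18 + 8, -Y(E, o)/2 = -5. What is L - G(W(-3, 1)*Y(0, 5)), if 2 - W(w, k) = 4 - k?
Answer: 1017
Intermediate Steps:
Y(E, o) = 10 (Y(E, o) = -2*(-5) = 10)
R = 530 (R = 522 + 8 = 530)
W(w, k) = -2 + k (W(w, k) = 2 - (4 - k) = 2 + (-4 + k) = -2 + k)
L = 527 (L = -3 + 530 = 527)
G(J) = 49*J
L - G(W(-3, 1)*Y(0, 5)) = 527 - 49*(-2 + 1)*10 = 527 - 49*(-1*10) = 527 - 49*(-10) = 527 - 1*(-490) = 527 + 490 = 1017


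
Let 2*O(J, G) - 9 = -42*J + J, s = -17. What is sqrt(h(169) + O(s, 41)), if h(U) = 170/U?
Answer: sqrt(59827)/13 ≈ 18.815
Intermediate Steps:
O(J, G) = 9/2 - 41*J/2 (O(J, G) = 9/2 + (-42*J + J)/2 = 9/2 + (-41*J)/2 = 9/2 - 41*J/2)
sqrt(h(169) + O(s, 41)) = sqrt(170/169 + (9/2 - 41/2*(-17))) = sqrt(170*(1/169) + (9/2 + 697/2)) = sqrt(170/169 + 353) = sqrt(59827/169) = sqrt(59827)/13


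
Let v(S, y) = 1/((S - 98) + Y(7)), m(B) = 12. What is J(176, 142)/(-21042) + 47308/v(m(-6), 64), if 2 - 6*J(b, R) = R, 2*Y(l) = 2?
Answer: -18131500615/4509 ≈ -4.0212e+6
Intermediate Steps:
Y(l) = 1 (Y(l) = (½)*2 = 1)
J(b, R) = ⅓ - R/6
v(S, y) = 1/(-97 + S) (v(S, y) = 1/((S - 98) + 1) = 1/((-98 + S) + 1) = 1/(-97 + S))
J(176, 142)/(-21042) + 47308/v(m(-6), 64) = (⅓ - ⅙*142)/(-21042) + 47308/(1/(-97 + 12)) = (⅓ - 71/3)*(-1/21042) + 47308/(1/(-85)) = -70/3*(-1/21042) + 47308/(-1/85) = 5/4509 + 47308*(-85) = 5/4509 - 4021180 = -18131500615/4509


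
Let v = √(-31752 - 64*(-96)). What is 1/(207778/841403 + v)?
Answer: 87412516267/9064728729517478 - 707959008409*I*√6402/9064728729517478 ≈ 9.6431e-6 - 0.006249*I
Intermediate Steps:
v = 2*I*√6402 (v = √(-31752 + 6144) = √(-25608) = 2*I*√6402 ≈ 160.02*I)
1/(207778/841403 + v) = 1/(207778/841403 + 2*I*√6402)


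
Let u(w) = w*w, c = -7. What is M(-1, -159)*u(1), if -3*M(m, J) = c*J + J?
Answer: -318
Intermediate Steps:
u(w) = w²
M(m, J) = 2*J (M(m, J) = -(-7*J + J)/3 = -(-2)*J = 2*J)
M(-1, -159)*u(1) = (2*(-159))*1² = -318*1 = -318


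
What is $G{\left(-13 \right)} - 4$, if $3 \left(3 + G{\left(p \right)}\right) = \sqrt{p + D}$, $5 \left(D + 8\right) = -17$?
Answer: $-7 + \frac{i \sqrt{610}}{15} \approx -7.0 + 1.6465 i$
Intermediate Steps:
$D = - \frac{57}{5}$ ($D = -8 + \frac{1}{5} \left(-17\right) = -8 - \frac{17}{5} = - \frac{57}{5} \approx -11.4$)
$G{\left(p \right)} = -3 + \frac{\sqrt{- \frac{57}{5} + p}}{3}$ ($G{\left(p \right)} = -3 + \frac{\sqrt{p - \frac{57}{5}}}{3} = -3 + \frac{\sqrt{- \frac{57}{5} + p}}{3}$)
$G{\left(-13 \right)} - 4 = \left(-3 + \frac{\sqrt{-285 + 25 \left(-13\right)}}{15}\right) - 4 = \left(-3 + \frac{\sqrt{-285 - 325}}{15}\right) - 4 = \left(-3 + \frac{\sqrt{-610}}{15}\right) - 4 = \left(-3 + \frac{i \sqrt{610}}{15}\right) - 4 = -7 + \frac{i \sqrt{610}}{15}$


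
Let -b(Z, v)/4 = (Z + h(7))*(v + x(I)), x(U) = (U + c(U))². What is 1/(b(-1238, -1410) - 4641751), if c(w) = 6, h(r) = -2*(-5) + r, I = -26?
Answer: -1/9574591 ≈ -1.0444e-7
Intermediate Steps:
h(r) = 10 + r
x(U) = (6 + U)² (x(U) = (U + 6)² = (6 + U)²)
b(Z, v) = -4*(17 + Z)*(400 + v) (b(Z, v) = -4*(Z + (10 + 7))*(v + (6 - 26)²) = -4*(Z + 17)*(v + (-20)²) = -4*(17 + Z)*(v + 400) = -4*(17 + Z)*(400 + v))
1/(b(-1238, -1410) - 4641751) = 1/((-27200 - 1600*(-1238) - 68*(-1410) - 4*(-1238)*(-1410)) - 4641751) = 1/((-27200 + 1980800 + 95880 - 6982320) - 4641751) = 1/(-4932840 - 4641751) = 1/(-9574591) = -1/9574591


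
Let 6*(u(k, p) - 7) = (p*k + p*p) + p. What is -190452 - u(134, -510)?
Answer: -222334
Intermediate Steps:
u(k, p) = 7 + p/6 + p²/6 + k*p/6 (u(k, p) = 7 + ((p*k + p*p) + p)/6 = 7 + ((k*p + p²) + p)/6 = 7 + ((p² + k*p) + p)/6 = 7 + (p + p² + k*p)/6 = 7 + (p/6 + p²/6 + k*p/6) = 7 + p/6 + p²/6 + k*p/6)
-190452 - u(134, -510) = -190452 - (7 + (⅙)*(-510) + (⅙)*(-510)² + (⅙)*134*(-510)) = -190452 - (7 - 85 + (⅙)*260100 - 11390) = -190452 - (7 - 85 + 43350 - 11390) = -190452 - 1*31882 = -190452 - 31882 = -222334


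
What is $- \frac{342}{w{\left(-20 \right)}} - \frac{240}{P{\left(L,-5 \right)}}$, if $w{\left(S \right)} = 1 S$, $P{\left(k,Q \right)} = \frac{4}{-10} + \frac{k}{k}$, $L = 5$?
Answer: $- \frac{3829}{10} \approx -382.9$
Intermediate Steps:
$P{\left(k,Q \right)} = \frac{3}{5}$ ($P{\left(k,Q \right)} = 4 \left(- \frac{1}{10}\right) + 1 = - \frac{2}{5} + 1 = \frac{3}{5}$)
$w{\left(S \right)} = S$
$- \frac{342}{w{\left(-20 \right)}} - \frac{240}{P{\left(L,-5 \right)}} = - \frac{342}{-20} - \frac{240}{\frac{3}{5}} = \left(-342\right) \left(- \frac{1}{20}\right) - 400 = \frac{171}{10} - 400 = - \frac{3829}{10}$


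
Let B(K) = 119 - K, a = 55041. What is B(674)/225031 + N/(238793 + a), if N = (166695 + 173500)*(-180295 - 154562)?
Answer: -25634783930943435/66121758854 ≈ -3.8769e+5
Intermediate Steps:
N = -113916677115 (N = 340195*(-334857) = -113916677115)
B(674)/225031 + N/(238793 + a) = (119 - 1*674)/225031 - 113916677115/(238793 + 55041) = (119 - 674)*(1/225031) - 113916677115/293834 = -555*1/225031 - 113916677115*1/293834 = -555/225031 - 113916677115/293834 = -25634783930943435/66121758854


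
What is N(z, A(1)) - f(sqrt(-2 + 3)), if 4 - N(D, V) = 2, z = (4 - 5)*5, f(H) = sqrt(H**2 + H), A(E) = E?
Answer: 2 - sqrt(2) ≈ 0.58579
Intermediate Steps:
f(H) = sqrt(H + H**2)
z = -5 (z = -1*5 = -5)
N(D, V) = 2 (N(D, V) = 4 - 1*2 = 4 - 2 = 2)
N(z, A(1)) - f(sqrt(-2 + 3)) = 2 - sqrt(sqrt(-2 + 3)*(1 + sqrt(-2 + 3))) = 2 - sqrt(sqrt(1)*(1 + sqrt(1))) = 2 - sqrt(1*(1 + 1)) = 2 - sqrt(1*2) = 2 - sqrt(2)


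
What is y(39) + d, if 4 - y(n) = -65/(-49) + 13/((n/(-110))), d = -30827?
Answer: -4525786/147 ≈ -30788.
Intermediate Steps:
y(n) = 131/49 + 1430/n (y(n) = 4 - (-65/(-49) + 13/((n/(-110)))) = 4 - (-65*(-1/49) + 13/((n*(-1/110)))) = 4 - (65/49 + 13/((-n/110))) = 4 - (65/49 + 13*(-110/n)) = 4 - (65/49 - 1430/n) = 4 + (-65/49 + 1430/n) = 131/49 + 1430/n)
y(39) + d = (131/49 + 1430/39) - 30827 = (131/49 + 1430*(1/39)) - 30827 = (131/49 + 110/3) - 30827 = 5783/147 - 30827 = -4525786/147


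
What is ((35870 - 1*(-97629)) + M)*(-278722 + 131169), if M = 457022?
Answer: -87133145113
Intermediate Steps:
((35870 - 1*(-97629)) + M)*(-278722 + 131169) = ((35870 - 1*(-97629)) + 457022)*(-278722 + 131169) = ((35870 + 97629) + 457022)*(-147553) = (133499 + 457022)*(-147553) = 590521*(-147553) = -87133145113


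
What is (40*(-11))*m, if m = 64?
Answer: -28160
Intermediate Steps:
(40*(-11))*m = (40*(-11))*64 = -440*64 = -28160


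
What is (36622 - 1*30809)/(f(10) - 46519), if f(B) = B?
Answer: -5813/46509 ≈ -0.12499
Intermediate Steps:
(36622 - 1*30809)/(f(10) - 46519) = (36622 - 1*30809)/(10 - 46519) = (36622 - 30809)/(-46509) = 5813*(-1/46509) = -5813/46509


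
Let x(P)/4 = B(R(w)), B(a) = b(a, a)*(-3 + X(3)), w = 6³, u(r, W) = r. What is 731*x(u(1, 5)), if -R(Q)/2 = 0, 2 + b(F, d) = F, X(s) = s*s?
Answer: -35088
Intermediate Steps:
X(s) = s²
b(F, d) = -2 + F
w = 216
R(Q) = 0 (R(Q) = -2*0 = 0)
B(a) = -12 + 6*a (B(a) = (-2 + a)*(-3 + 3²) = (-2 + a)*(-3 + 9) = (-2 + a)*6 = -12 + 6*a)
x(P) = -48 (x(P) = 4*(-12 + 6*0) = 4*(-12 + 0) = 4*(-12) = -48)
731*x(u(1, 5)) = 731*(-48) = -35088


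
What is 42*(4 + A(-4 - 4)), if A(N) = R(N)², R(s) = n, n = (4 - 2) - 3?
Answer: 210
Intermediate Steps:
n = -1 (n = 2 - 3 = -1)
R(s) = -1
A(N) = 1 (A(N) = (-1)² = 1)
42*(4 + A(-4 - 4)) = 42*(4 + 1) = 42*5 = 210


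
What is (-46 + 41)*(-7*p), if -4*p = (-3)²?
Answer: -315/4 ≈ -78.750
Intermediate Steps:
p = -9/4 (p = -¼*(-3)² = -¼*9 = -9/4 ≈ -2.2500)
(-46 + 41)*(-7*p) = (-46 + 41)*(-7*(-9/4)) = -5*63/4 = -315/4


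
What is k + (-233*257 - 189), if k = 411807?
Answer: 351737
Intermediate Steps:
k + (-233*257 - 189) = 411807 + (-233*257 - 189) = 411807 + (-59881 - 189) = 411807 - 60070 = 351737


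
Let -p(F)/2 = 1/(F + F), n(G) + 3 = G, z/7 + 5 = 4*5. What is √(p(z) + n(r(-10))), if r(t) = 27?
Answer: √264495/105 ≈ 4.8980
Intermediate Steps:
z = 105 (z = -35 + 7*(4*5) = -35 + 7*20 = -35 + 140 = 105)
n(G) = -3 + G
p(F) = -1/F (p(F) = -2/(F + F) = -2*1/(2*F) = -1/F)
√(p(z) + n(r(-10))) = √(-1/105 + (-3 + 27)) = √(-1*1/105 + 24) = √(-1/105 + 24) = √(2519/105) = √264495/105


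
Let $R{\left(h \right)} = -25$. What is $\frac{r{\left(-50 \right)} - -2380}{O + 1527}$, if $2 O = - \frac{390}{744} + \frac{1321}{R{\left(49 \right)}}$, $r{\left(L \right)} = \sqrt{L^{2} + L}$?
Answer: $\frac{2108000}{1328853} + \frac{31000 \sqrt{2}}{1328853} \approx 1.6193$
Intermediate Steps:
$r{\left(L \right)} = \sqrt{L + L^{2}}$
$O = - \frac{165429}{6200}$ ($O = \frac{- \frac{390}{744} + \frac{1321}{-25}}{2} = \frac{\left(-390\right) \frac{1}{744} + 1321 \left(- \frac{1}{25}\right)}{2} = \frac{- \frac{65}{124} - \frac{1321}{25}}{2} = \frac{1}{2} \left(- \frac{165429}{3100}\right) = - \frac{165429}{6200} \approx -26.682$)
$\frac{r{\left(-50 \right)} - -2380}{O + 1527} = \frac{\sqrt{- 50 \left(1 - 50\right)} - -2380}{- \frac{165429}{6200} + 1527} = \frac{\sqrt{\left(-50\right) \left(-49\right)} + 2380}{\frac{9301971}{6200}} = \left(\sqrt{2450} + 2380\right) \frac{6200}{9301971} = \left(35 \sqrt{2} + 2380\right) \frac{6200}{9301971} = \left(2380 + 35 \sqrt{2}\right) \frac{6200}{9301971} = \frac{2108000}{1328853} + \frac{31000 \sqrt{2}}{1328853}$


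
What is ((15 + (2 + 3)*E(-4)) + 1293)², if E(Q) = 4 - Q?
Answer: 1817104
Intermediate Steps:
((15 + (2 + 3)*E(-4)) + 1293)² = ((15 + (2 + 3)*(4 - 1*(-4))) + 1293)² = ((15 + 5*(4 + 4)) + 1293)² = ((15 + 5*8) + 1293)² = ((15 + 40) + 1293)² = (55 + 1293)² = 1348² = 1817104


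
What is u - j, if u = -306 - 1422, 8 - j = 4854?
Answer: 3118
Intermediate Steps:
j = -4846 (j = 8 - 1*4854 = 8 - 4854 = -4846)
u = -1728
u - j = -1728 - 1*(-4846) = -1728 + 4846 = 3118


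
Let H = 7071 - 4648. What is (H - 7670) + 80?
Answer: -5167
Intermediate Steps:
H = 2423
(H - 7670) + 80 = (2423 - 7670) + 80 = -5247 + 80 = -5167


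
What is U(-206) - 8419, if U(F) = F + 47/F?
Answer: -1776797/206 ≈ -8625.2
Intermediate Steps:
U(-206) - 8419 = (-206 + 47/(-206)) - 8419 = (-206 + 47*(-1/206)) - 8419 = (-206 - 47/206) - 8419 = -42483/206 - 8419 = -1776797/206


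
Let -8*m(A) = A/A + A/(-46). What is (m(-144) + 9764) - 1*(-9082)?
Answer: 3467569/184 ≈ 18845.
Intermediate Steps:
m(A) = -1/8 + A/368 (m(A) = -(A/A + A/(-46))/8 = -(1 + A*(-1/46))/8 = -(1 - A/46)/8 = -1/8 + A/368)
(m(-144) + 9764) - 1*(-9082) = ((-1/8 + (1/368)*(-144)) + 9764) - 1*(-9082) = ((-1/8 - 9/23) + 9764) + 9082 = (-95/184 + 9764) + 9082 = 1796481/184 + 9082 = 3467569/184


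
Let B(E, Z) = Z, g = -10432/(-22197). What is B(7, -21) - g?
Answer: -476569/22197 ≈ -21.470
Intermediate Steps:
g = 10432/22197 (g = -10432*(-1/22197) = 10432/22197 ≈ 0.46997)
B(7, -21) - g = -21 - 1*10432/22197 = -21 - 10432/22197 = -476569/22197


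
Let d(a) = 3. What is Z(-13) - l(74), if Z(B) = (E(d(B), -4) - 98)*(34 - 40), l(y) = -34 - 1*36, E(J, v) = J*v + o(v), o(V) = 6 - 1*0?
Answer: 694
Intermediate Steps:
o(V) = 6 (o(V) = 6 + 0 = 6)
E(J, v) = 6 + J*v (E(J, v) = J*v + 6 = 6 + J*v)
l(y) = -70 (l(y) = -34 - 36 = -70)
Z(B) = 624 (Z(B) = ((6 + 3*(-4)) - 98)*(34 - 40) = ((6 - 12) - 98)*(-6) = (-6 - 98)*(-6) = -104*(-6) = 624)
Z(-13) - l(74) = 624 - 1*(-70) = 624 + 70 = 694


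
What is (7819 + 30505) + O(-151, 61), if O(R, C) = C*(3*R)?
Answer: 10691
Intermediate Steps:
O(R, C) = 3*C*R
(7819 + 30505) + O(-151, 61) = (7819 + 30505) + 3*61*(-151) = 38324 - 27633 = 10691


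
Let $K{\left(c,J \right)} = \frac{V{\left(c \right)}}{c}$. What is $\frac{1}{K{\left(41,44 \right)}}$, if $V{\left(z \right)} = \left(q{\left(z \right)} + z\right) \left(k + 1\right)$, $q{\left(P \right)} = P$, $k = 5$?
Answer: $\frac{1}{12} \approx 0.083333$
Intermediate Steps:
$V{\left(z \right)} = 12 z$ ($V{\left(z \right)} = \left(z + z\right) \left(5 + 1\right) = 2 z 6 = 12 z$)
$K{\left(c,J \right)} = 12$ ($K{\left(c,J \right)} = \frac{12 c}{c} = 12$)
$\frac{1}{K{\left(41,44 \right)}} = \frac{1}{12}$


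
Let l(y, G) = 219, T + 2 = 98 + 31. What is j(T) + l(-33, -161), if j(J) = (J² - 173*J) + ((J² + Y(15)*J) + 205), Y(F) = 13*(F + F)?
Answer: 60241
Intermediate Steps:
Y(F) = 26*F (Y(F) = 13*(2*F) = 26*F)
T = 127 (T = -2 + (98 + 31) = -2 + 129 = 127)
j(J) = 205 + 2*J² + 217*J (j(J) = (J² - 173*J) + ((J² + (26*15)*J) + 205) = (J² - 173*J) + ((J² + 390*J) + 205) = (J² - 173*J) + (205 + J² + 390*J) = 205 + 2*J² + 217*J)
j(T) + l(-33, -161) = (205 + 2*127² + 217*127) + 219 = (205 + 2*16129 + 27559) + 219 = (205 + 32258 + 27559) + 219 = 60022 + 219 = 60241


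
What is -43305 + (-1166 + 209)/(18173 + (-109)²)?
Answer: -433829809/10018 ≈ -43305.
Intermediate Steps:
-43305 + (-1166 + 209)/(18173 + (-109)²) = -43305 - 957/(18173 + 11881) = -43305 - 957/30054 = -43305 - 957*1/30054 = -43305 - 319/10018 = -433829809/10018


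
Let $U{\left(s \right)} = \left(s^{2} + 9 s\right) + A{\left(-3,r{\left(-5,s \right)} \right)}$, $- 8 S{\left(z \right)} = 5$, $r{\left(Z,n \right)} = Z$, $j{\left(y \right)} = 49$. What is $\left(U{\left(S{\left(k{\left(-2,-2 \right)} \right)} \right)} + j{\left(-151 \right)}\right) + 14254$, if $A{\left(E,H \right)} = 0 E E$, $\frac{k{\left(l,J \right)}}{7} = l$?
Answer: $\frac{915057}{64} \approx 14298.0$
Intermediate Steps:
$k{\left(l,J \right)} = 7 l$
$A{\left(E,H \right)} = 0$ ($A{\left(E,H \right)} = 0 E = 0$)
$S{\left(z \right)} = - \frac{5}{8}$ ($S{\left(z \right)} = \left(- \frac{1}{8}\right) 5 = - \frac{5}{8}$)
$U{\left(s \right)} = s^{2} + 9 s$ ($U{\left(s \right)} = \left(s^{2} + 9 s\right) + 0 = s^{2} + 9 s$)
$\left(U{\left(S{\left(k{\left(-2,-2 \right)} \right)} \right)} + j{\left(-151 \right)}\right) + 14254 = \left(- \frac{5 \left(9 - \frac{5}{8}\right)}{8} + 49\right) + 14254 = \left(\left(- \frac{5}{8}\right) \frac{67}{8} + 49\right) + 14254 = \left(- \frac{335}{64} + 49\right) + 14254 = \frac{2801}{64} + 14254 = \frac{915057}{64}$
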